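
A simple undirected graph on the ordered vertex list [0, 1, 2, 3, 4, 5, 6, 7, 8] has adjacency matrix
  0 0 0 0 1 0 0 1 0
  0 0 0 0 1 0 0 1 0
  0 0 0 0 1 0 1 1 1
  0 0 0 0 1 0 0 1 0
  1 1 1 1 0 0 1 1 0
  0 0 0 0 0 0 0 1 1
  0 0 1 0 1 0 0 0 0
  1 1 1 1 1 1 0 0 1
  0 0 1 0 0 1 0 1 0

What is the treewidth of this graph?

A width-2 tree decomposition is:
Bags: B1 = {2, 4, 7}  B2 = {3, 4, 7}  B3 = {2, 7, 8}  B4 = {0, 4, 7}  B5 = {1, 4, 7}  B6 = {5, 7, 8}  B7 = {2, 4, 6}
Tree: B1–B2, B1–B3, B2–B4, B2–B5, B3–B6, B1–B7
Every bag has size at most 3, so the width is 3 − 1 = 2 and tw(G) ≤ 2. Conversely, {2, 4, 6} is a clique of size 3, and the vertices of any clique must share a bag in every tree decomposition; so some bag has ≥ 3 vertices and tw(G) ≥ 2. Hence tw(G) = 2 exactly.

2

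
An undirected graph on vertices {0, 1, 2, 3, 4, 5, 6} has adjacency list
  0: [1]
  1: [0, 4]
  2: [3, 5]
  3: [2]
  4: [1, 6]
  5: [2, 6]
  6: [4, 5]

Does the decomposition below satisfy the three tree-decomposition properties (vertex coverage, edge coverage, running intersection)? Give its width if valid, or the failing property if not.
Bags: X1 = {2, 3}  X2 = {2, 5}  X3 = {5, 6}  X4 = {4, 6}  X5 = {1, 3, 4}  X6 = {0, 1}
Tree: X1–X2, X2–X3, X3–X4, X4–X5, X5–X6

No — bags containing vertex 3 are not connected in the tree.

A tree decomposition must satisfy three properties: every vertex lies in some bag; for every edge, both endpoints lie together in some bag; and for every vertex, the bags containing it form a connected subtree. Here bags containing vertex 3 are not connected in the tree, so the decomposition is invalid.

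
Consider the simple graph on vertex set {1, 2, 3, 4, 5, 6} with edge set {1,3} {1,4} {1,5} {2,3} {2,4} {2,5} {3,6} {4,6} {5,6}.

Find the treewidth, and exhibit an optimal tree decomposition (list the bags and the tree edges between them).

Each bag holds 4 vertices, so the decomposition has width 3, which upper-bounds the treewidth. For the lower bound: the 4 vertex sets {1,3}, {2,4}, {6}, {5} are disjoint, each induces a connected subgraph, and every pair is joined by at least one edge of G. Contracting each set to a single vertex therefore yields K_{4} as a minor, and since treewidth is minor-monotone, tw(G) ≥ tw(K_{4}) = 3. Therefore the treewidth is 3.

Treewidth 3.
One optimal decomposition is:
Bags: B1 = {1, 2, 3, 6}  B2 = {1, 2, 4, 6}  B3 = {1, 2, 5, 6}
Tree: B1–B2, B2–B3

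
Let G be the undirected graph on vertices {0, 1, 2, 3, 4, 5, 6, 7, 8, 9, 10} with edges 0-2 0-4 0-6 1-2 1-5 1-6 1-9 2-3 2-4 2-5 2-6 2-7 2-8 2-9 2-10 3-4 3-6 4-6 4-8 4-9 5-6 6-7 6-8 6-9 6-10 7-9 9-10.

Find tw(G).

3

A width-3 tree decomposition is:
Bags: B1 = {2, 4, 6, 9}  B2 = {2, 6, 9, 10}  B3 = {0, 2, 4, 6}  B4 = {1, 2, 6, 9}  B5 = {2, 4, 6, 8}  B6 = {2, 6, 7, 9}  B7 = {1, 2, 5, 6}  B8 = {2, 3, 4, 6}
Tree: B1–B2, B1–B3, B2–B4, B1–B5, B2–B6, B4–B7, B5–B8
The largest bag has 4 vertices, giving width 3; this decomposition certifies tw(G) ≤ 3. Conversely, {1, 2, 6, 9} is a clique of size 4, and the vertices of any clique must share a bag in every tree decomposition; so some bag has ≥ 4 vertices and tw(G) ≥ 3. Combining the bounds, tw(G) = 3.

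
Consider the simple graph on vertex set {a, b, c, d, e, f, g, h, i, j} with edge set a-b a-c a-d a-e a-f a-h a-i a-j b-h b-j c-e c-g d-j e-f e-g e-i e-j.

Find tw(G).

A width-2 tree decomposition is:
Bags: B1 = {a, e, j}  B2 = {a, e, i}  B3 = {a, b, j}  B4 = {a, c, e}  B5 = {a, e, f}  B6 = {a, d, j}  B7 = {a, b, h}  B8 = {c, e, g}
Tree: B1–B2, B1–B3, B2–B4, B4–B5, B3–B6, B3–B7, B4–B8
Each bag holds 3 vertices, so the decomposition has width 2, which upper-bounds the treewidth. For the lower bound, the 3 vertices {c, e, g} are pairwise adjacent, and any tree decomposition puts a clique entirely inside one bag — forcing width ≥ 2. Hence tw(G) = 2 exactly.

2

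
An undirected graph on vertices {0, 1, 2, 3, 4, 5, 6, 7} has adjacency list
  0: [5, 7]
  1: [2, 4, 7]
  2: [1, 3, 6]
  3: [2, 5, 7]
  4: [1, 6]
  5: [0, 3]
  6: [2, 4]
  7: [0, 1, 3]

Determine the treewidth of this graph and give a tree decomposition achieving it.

Treewidth 2.
One such decomposition:
Bags: B1 = {1, 4, 6}  B2 = {1, 2, 6}  B3 = {1, 2, 7}  B4 = {2, 3, 7}  B5 = {0, 3, 7}  B6 = {0, 3, 5}
Tree: B1–B2, B2–B3, B3–B4, B4–B5, B5–B6

Every bag has size at most 3, so the width is 3 − 1 = 2 and tw(G) ≤ 2. Since 4–6–2–1–4 is a cycle in G, G is not acyclic. Forests are exactly the graphs of treewidth ≤ 1, so tw(G) ≥ 2. Combining the bounds, tw(G) = 2.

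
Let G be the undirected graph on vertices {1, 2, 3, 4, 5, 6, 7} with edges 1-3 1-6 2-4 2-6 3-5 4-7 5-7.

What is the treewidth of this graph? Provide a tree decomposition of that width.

Every bag has size at most 3, so the width is 3 − 1 = 2 and tw(G) ≤ 2. Since 7–5–3–1–6–2–4–7 is a cycle in G, G is not acyclic. Forests are exactly the graphs of treewidth ≤ 1, so tw(G) ≥ 2. Therefore the treewidth is 2.

Treewidth 2.
Bags: B1 = {3, 5, 7}  B2 = {1, 3, 7}  B3 = {1, 6, 7}  B4 = {2, 6, 7}  B5 = {2, 4, 7}
Tree: B1–B2, B2–B3, B3–B4, B4–B5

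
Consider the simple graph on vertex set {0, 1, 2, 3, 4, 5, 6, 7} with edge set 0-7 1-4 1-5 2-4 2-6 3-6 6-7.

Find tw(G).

A width-1 tree decomposition is:
Bags: B1 = {2, 6}  B2 = {2, 4}  B3 = {6, 7}  B4 = {3, 6}  B5 = {1, 4}  B6 = {0, 7}  B7 = {1, 5}
Tree: B1–B2, B1–B3, B1–B4, B2–B5, B3–B6, B5–B7
The largest bag has 2 vertices, giving width 1; this decomposition certifies tw(G) ≤ 1. Since G has at least one edge (e.g. 6–2), it is not an edgeless graph, so tw(G) ≥ 1. Hence tw(G) = 1 exactly.

1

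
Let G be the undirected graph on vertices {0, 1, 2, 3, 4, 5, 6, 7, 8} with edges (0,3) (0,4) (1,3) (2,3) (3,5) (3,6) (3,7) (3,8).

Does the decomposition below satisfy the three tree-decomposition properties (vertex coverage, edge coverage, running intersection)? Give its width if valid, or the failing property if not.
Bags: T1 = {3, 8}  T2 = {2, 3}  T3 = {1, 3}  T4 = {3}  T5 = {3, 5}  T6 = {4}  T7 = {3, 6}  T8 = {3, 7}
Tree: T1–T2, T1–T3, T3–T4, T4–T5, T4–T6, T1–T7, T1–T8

No — vertex 0 appears in no bag.

A tree decomposition must satisfy three properties: every vertex lies in some bag; for every edge, both endpoints lie together in some bag; and for every vertex, the bags containing it form a connected subtree. Here vertex 0 appears in no bag, so the decomposition is invalid.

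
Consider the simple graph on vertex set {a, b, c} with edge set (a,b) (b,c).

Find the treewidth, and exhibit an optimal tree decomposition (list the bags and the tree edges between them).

Treewidth 1.
One such decomposition:
Bags: B1 = {b, c}  B2 = {a, b}
Tree: B1–B2

Each bag holds 2 vertices, so the decomposition has width 1, which upper-bounds the treewidth. Any graph with an edge has treewidth ≥ 1, and G has the edge b–c. Hence tw(G) = 1 exactly.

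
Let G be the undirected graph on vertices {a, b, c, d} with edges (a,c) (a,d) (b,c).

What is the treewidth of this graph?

A width-1 tree decomposition is:
Bags: B1 = {b, c}  B2 = {a, c}  B3 = {a, d}
Tree: B1–B2, B2–B3
Each bag holds 2 vertices, so the decomposition has width 1, which upper-bounds the treewidth. G has an edge, so its treewidth is at least 1. Hence tw(G) = 1 exactly.

1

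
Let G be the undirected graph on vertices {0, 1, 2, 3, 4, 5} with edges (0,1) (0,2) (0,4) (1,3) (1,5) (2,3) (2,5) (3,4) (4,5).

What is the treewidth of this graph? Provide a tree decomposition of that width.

Treewidth 3.
One optimal decomposition is:
Bags: B1 = {0, 3, 4, 5}  B2 = {0, 2, 3, 5}  B3 = {0, 1, 3, 5}
Tree: B1–B2, B2–B3

Every bag has size at most 4, so the width is 4 − 1 = 3 and tw(G) ≤ 3. For the lower bound: the 4 vertex sets {3,4}, {0,2}, {5}, {1} are disjoint, each induces a connected subgraph, and every pair is joined by at least one edge of G. Contracting each set to a single vertex therefore yields K_{4} as a minor, and since treewidth is minor-monotone, tw(G) ≥ tw(K_{4}) = 3. The upper and lower bounds meet at 3, so that is the treewidth.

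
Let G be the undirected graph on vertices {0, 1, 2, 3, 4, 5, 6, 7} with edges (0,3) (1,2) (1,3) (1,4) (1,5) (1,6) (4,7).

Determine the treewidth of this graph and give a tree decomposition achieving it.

Treewidth 1.
One such decomposition:
Bags: B1 = {1, 2}  B2 = {1, 4}  B3 = {1, 5}  B4 = {1, 3}  B5 = {0, 3}  B6 = {1, 6}  B7 = {4, 7}
Tree: B1–B2, B2–B3, B2–B4, B4–B5, B2–B6, B2–B7

Every bag has size at most 2, so the width is 2 − 1 = 1 and tw(G) ≤ 1. Any graph with an edge has treewidth ≥ 1, and G has the edge 2–1. Combining the bounds, tw(G) = 1.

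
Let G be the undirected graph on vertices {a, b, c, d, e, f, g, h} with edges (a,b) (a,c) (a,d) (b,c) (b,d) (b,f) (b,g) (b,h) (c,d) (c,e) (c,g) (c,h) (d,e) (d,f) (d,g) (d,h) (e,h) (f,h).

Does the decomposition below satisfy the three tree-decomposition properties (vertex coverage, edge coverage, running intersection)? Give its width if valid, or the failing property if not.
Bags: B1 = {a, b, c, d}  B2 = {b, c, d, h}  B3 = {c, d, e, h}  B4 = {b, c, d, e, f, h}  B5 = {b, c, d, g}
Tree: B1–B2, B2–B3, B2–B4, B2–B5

A tree decomposition must satisfy three properties: every vertex lies in some bag; for every edge, both endpoints lie together in some bag; and for every vertex, the bags containing it form a connected subtree. Here bags containing vertex e are not connected in the tree, so the decomposition is invalid.

No — bags containing vertex e are not connected in the tree.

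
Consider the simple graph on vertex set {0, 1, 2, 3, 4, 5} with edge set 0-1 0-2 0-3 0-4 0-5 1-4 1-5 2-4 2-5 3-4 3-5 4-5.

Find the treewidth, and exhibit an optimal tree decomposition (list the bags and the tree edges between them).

Each bag holds 4 vertices, so the decomposition has width 3, which upper-bounds the treewidth. Conversely, {0, 1, 4, 5} is a clique of size 4, and the vertices of any clique must share a bag in every tree decomposition; so some bag has ≥ 4 vertices and tw(G) ≥ 3. Combining the bounds, tw(G) = 3.

Treewidth 3.
Bags: B1 = {0, 1, 4, 5}  B2 = {0, 2, 4, 5}  B3 = {0, 3, 4, 5}
Tree: B1–B2, B1–B3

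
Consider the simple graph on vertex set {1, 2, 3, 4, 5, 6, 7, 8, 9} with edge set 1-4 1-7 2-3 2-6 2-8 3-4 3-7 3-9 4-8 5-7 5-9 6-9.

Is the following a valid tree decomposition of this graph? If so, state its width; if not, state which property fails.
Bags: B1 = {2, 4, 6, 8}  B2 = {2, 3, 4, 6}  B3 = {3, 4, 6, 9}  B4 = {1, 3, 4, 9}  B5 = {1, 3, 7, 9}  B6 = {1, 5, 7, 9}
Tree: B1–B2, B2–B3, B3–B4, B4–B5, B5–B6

Vertex coverage: the bags together contain {1, 2, 3, 4, 5, 6, 7, 8, 9}, the full vertex set. Edge coverage: each edge of G has both endpoints in at least one bag. Running intersection: for every vertex, the bags containing it form a connected subtree. All three properties hold, so this is a valid tree decomposition of width max|bag| − 1 = 3, and hence tw(G) ≤ 3.

Yes; width 3.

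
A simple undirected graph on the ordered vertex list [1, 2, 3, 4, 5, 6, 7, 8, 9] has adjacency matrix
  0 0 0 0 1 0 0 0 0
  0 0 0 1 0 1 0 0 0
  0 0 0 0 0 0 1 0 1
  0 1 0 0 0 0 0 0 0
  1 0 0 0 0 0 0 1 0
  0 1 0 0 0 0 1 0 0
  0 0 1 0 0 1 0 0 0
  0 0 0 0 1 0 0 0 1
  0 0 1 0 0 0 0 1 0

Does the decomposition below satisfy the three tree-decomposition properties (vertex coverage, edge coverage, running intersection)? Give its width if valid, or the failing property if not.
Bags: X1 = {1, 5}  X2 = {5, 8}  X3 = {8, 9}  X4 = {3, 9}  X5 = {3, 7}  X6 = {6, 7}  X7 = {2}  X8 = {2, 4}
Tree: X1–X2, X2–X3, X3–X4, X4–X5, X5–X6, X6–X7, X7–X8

A tree decomposition must satisfy three properties: every vertex lies in some bag; for every edge, both endpoints lie together in some bag; and for every vertex, the bags containing it form a connected subtree. Here edge (6,2) lies in no bag, so the decomposition is invalid.

No — edge (6,2) lies in no bag.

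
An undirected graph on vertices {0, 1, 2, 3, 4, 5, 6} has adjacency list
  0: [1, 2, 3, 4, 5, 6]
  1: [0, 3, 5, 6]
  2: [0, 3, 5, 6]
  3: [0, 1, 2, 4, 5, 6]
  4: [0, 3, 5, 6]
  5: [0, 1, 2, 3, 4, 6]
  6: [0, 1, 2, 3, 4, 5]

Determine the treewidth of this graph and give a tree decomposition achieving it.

Every bag has size at most 5, so the width is 5 − 1 = 4 and tw(G) ≤ 4. For the lower bound, the 5 vertices {0, 1, 3, 5, 6} are pairwise adjacent, and any tree decomposition puts a clique entirely inside one bag — forcing width ≥ 4. Therefore the treewidth is 4.

Treewidth 4.
One optimal decomposition is:
Bags: B1 = {0, 2, 3, 5, 6}  B2 = {0, 3, 4, 5, 6}  B3 = {0, 1, 3, 5, 6}
Tree: B1–B2, B1–B3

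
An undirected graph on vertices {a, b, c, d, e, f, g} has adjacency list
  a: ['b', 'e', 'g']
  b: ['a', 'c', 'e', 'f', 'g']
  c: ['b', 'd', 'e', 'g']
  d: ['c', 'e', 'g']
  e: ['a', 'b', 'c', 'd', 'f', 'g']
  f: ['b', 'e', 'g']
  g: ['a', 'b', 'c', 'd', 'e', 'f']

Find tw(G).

A width-3 tree decomposition is:
Bags: B1 = {a, b, e, g}  B2 = {b, c, e, g}  B3 = {b, e, f, g}  B4 = {c, d, e, g}
Tree: B1–B2, B1–B3, B2–B4
Every bag has size at most 4, so the width is 4 − 1 = 3 and tw(G) ≤ 3. On the other hand G contains the 4-clique {c, d, e, g}. A clique must lie in a single bag of any decomposition, so no decomposition can have width below 3. Combining the bounds, tw(G) = 3.

3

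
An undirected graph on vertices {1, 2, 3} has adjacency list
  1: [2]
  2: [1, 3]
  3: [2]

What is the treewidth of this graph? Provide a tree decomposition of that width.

Each bag holds 2 vertices, so the decomposition has width 1, which upper-bounds the treewidth. Since G has at least one edge (e.g. 2–3), it is not an edgeless graph, so tw(G) ≥ 1. Combining the bounds, tw(G) = 1.

Treewidth 1.
Bags: B1 = {2, 3}  B2 = {1, 2}
Tree: B1–B2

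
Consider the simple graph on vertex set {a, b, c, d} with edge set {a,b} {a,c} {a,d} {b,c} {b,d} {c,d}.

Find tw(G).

3

A width-3 tree decomposition is:
Bags: B1 = {a, b, c, d}
Tree: (single bag)
A single bag containing all 4 vertices is trivially a valid decomposition of width 3. Conversely, {a, b, c, d} is a clique of size 4, and the vertices of any clique must share a bag in every tree decomposition; so some bag has ≥ 4 vertices and tw(G) ≥ 3. Hence tw(G) = 3 exactly.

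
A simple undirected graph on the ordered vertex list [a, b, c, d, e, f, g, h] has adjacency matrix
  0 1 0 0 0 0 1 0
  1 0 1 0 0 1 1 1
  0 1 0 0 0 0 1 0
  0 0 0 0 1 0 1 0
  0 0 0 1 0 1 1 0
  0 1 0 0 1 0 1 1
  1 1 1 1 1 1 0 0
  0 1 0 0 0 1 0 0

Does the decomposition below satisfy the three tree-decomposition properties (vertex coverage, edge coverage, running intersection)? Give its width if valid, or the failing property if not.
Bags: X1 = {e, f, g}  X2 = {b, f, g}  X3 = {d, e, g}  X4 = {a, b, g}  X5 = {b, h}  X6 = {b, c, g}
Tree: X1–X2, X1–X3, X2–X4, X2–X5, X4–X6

A tree decomposition must satisfy three properties: every vertex lies in some bag; for every edge, both endpoints lie together in some bag; and for every vertex, the bags containing it form a connected subtree. Here edge (f,h) lies in no bag, so the decomposition is invalid.

No — edge (f,h) lies in no bag.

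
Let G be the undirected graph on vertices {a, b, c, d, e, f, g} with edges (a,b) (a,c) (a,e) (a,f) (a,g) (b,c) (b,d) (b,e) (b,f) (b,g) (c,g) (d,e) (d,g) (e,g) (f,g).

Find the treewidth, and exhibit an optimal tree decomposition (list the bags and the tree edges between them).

Treewidth 3.
One optimal decomposition is:
Bags: B1 = {a, b, e, g}  B2 = {b, d, e, g}  B3 = {a, b, c, g}  B4 = {a, b, f, g}
Tree: B1–B2, B1–B3, B3–B4

Every bag has size at most 4, so the width is 4 − 1 = 3 and tw(G) ≤ 3. For the lower bound, the 4 vertices {b, d, e, g} are pairwise adjacent, and any tree decomposition puts a clique entirely inside one bag — forcing width ≥ 3. Therefore the treewidth is 3.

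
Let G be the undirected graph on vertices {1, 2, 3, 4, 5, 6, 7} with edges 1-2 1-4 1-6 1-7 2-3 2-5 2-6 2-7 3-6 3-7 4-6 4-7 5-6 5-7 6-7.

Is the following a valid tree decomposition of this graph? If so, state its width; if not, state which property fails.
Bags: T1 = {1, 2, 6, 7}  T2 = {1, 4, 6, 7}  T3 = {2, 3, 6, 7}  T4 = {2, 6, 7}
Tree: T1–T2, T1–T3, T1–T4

No — vertex 5 appears in no bag.

A tree decomposition must satisfy three properties: every vertex lies in some bag; for every edge, both endpoints lie together in some bag; and for every vertex, the bags containing it form a connected subtree. Here vertex 5 appears in no bag, so the decomposition is invalid.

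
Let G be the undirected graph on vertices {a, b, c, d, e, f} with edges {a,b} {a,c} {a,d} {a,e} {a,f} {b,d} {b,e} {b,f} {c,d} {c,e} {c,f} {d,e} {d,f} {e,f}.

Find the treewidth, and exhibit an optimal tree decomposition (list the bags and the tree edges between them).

Treewidth 4.
One optimal decomposition is:
Bags: B1 = {a, c, d, e, f}  B2 = {a, b, d, e, f}
Tree: B1–B2

Each bag holds 5 vertices, so the decomposition has width 4, which upper-bounds the treewidth. Conversely, {a, c, d, e, f} is a clique of size 5, and the vertices of any clique must share a bag in every tree decomposition; so some bag has ≥ 5 vertices and tw(G) ≥ 4. The upper and lower bounds meet at 4, so that is the treewidth.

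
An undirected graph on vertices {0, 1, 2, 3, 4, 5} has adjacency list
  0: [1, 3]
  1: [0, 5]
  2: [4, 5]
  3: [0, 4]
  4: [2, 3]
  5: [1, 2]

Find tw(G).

A width-2 tree decomposition is:
Bags: B1 = {0, 3, 4}  B2 = {0, 2, 4}  B3 = {0, 2, 5}  B4 = {0, 1, 5}
Tree: B1–B2, B2–B3, B3–B4
The largest bag has 3 vertices, giving width 2; this decomposition certifies tw(G) ≤ 2. The edges 0–3–4–2–5–1–0 form a cycle, so G is not a tree and its treewidth is at least 2. Combining the bounds, tw(G) = 2.

2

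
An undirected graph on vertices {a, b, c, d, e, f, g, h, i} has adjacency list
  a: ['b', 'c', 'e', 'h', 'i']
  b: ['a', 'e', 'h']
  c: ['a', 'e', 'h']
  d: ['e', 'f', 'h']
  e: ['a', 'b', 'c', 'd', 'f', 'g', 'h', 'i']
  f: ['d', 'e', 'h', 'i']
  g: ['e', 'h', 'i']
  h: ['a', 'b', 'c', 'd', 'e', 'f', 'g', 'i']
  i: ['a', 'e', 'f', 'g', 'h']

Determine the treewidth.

A width-3 tree decomposition is:
Bags: B1 = {a, e, h, i}  B2 = {a, b, e, h}  B3 = {e, f, h, i}  B4 = {e, g, h, i}  B5 = {d, e, f, h}  B6 = {a, c, e, h}
Tree: B1–B2, B1–B3, B3–B4, B3–B5, B1–B6
Every bag has size at most 4, so the width is 4 − 1 = 3 and tw(G) ≤ 3. For the lower bound, the 4 vertices {d, e, f, h} are pairwise adjacent, and any tree decomposition puts a clique entirely inside one bag — forcing width ≥ 3. Therefore the treewidth is 3.

3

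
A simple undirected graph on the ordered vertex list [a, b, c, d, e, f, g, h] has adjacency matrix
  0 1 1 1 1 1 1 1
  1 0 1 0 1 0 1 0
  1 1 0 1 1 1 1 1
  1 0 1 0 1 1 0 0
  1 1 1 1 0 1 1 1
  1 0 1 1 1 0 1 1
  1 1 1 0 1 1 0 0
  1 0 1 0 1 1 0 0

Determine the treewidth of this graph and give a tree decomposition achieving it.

Every bag has size at most 5, so the width is 5 − 1 = 4 and tw(G) ≤ 4. On the other hand G contains the 5-clique {a, c, d, e, f}. A clique must lie in a single bag of any decomposition, so no decomposition can have width below 4. Combining the bounds, tw(G) = 4.

Treewidth 4.
One such decomposition:
Bags: B1 = {a, c, e, f, g}  B2 = {a, c, e, f, h}  B3 = {a, b, c, e, g}  B4 = {a, c, d, e, f}
Tree: B1–B2, B1–B3, B1–B4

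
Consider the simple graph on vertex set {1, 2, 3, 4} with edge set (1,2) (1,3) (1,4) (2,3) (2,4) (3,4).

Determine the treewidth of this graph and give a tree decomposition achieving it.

Treewidth 3.
One optimal decomposition is:
Bags: B1 = {1, 2, 3, 4}
Tree: (single bag)

A single bag containing all 4 vertices is trivially a valid decomposition of width 3. On the other hand G contains the 4-clique {1, 2, 3, 4}. A clique must lie in a single bag of any decomposition, so no decomposition can have width below 3. Therefore the treewidth is 3.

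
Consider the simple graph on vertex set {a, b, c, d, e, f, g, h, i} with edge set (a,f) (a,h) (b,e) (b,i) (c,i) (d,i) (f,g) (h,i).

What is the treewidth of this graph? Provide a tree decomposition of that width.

Treewidth 1.
Bags: B1 = {h, i}  B2 = {a, h}  B3 = {d, i}  B4 = {a, f}  B5 = {c, i}  B6 = {b, i}  B7 = {f, g}  B8 = {b, e}
Tree: B1–B2, B1–B3, B2–B4, B3–B5, B1–B6, B4–B7, B6–B8

Every bag has size at most 2, so the width is 2 − 1 = 1 and tw(G) ≤ 1. Since G has at least one edge (e.g. i–h), it is not an edgeless graph, so tw(G) ≥ 1. Hence tw(G) = 1 exactly.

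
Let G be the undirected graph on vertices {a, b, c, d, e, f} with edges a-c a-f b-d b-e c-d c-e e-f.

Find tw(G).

2

A width-2 tree decomposition is:
Bags: B1 = {b, c, d}  B2 = {b, c, e}  B3 = {a, c, e}  B4 = {a, e, f}
Tree: B1–B2, B2–B3, B3–B4
The largest bag has 3 vertices, giving width 2; this decomposition certifies tw(G) ≤ 2. For the lower bound, G contains the cycle d–b–e–c–d, so G is not a forest; only forests have treewidth ≤ 1, hence tw(G) ≥ 2. Therefore the treewidth is 2.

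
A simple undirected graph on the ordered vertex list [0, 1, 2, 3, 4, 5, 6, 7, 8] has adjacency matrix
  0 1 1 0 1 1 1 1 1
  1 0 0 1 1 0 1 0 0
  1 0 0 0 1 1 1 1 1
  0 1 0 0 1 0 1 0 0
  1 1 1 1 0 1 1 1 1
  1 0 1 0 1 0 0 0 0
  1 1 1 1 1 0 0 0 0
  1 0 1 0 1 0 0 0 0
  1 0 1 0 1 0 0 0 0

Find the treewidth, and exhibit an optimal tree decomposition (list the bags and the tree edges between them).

Treewidth 3.
One optimal decomposition is:
Bags: B1 = {0, 2, 4, 6}  B2 = {0, 1, 4, 6}  B3 = {0, 2, 4, 8}  B4 = {0, 2, 4, 5}  B5 = {1, 3, 4, 6}  B6 = {0, 2, 4, 7}
Tree: B1–B2, B1–B3, B1–B4, B2–B5, B4–B6

The largest bag has 4 vertices, giving width 3; this decomposition certifies tw(G) ≤ 3. On the other hand G contains the 4-clique {0, 1, 4, 6}. A clique must lie in a single bag of any decomposition, so no decomposition can have width below 3. The upper and lower bounds meet at 3, so that is the treewidth.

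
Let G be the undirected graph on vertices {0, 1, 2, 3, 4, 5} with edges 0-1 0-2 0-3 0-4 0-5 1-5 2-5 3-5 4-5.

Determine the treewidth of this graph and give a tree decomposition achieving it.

Treewidth 2.
One such decomposition:
Bags: B1 = {0, 2, 5}  B2 = {0, 1, 5}  B3 = {0, 4, 5}  B4 = {0, 3, 5}
Tree: B1–B2, B1–B3, B1–B4

Every bag has size at most 3, so the width is 3 − 1 = 2 and tw(G) ≤ 2. On the other hand G contains the 3-clique {0, 1, 5}. A clique must lie in a single bag of any decomposition, so no decomposition can have width below 2. Therefore the treewidth is 2.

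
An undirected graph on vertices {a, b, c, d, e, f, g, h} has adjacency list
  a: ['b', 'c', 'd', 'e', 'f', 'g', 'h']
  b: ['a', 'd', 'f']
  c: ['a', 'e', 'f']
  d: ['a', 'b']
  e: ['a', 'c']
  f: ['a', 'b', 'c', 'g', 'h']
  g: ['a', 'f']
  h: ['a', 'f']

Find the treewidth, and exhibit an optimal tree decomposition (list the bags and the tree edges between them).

The largest bag has 3 vertices, giving width 2; this decomposition certifies tw(G) ≤ 2. For the lower bound, the 3 vertices {a, b, d} are pairwise adjacent, and any tree decomposition puts a clique entirely inside one bag — forcing width ≥ 2. The upper and lower bounds meet at 2, so that is the treewidth.

Treewidth 2.
One such decomposition:
Bags: B1 = {a, b, f}  B2 = {a, c, f}  B3 = {a, f, g}  B4 = {a, c, e}  B5 = {a, b, d}  B6 = {a, f, h}
Tree: B1–B2, B1–B3, B2–B4, B1–B5, B1–B6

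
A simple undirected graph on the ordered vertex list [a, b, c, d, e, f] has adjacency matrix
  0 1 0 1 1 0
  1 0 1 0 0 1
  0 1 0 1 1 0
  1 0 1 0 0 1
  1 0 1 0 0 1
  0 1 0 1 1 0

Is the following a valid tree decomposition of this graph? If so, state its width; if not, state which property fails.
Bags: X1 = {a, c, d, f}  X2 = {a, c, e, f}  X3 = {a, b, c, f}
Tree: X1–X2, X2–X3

Yes; width 3.

Checking the three conditions: (i) the bags cover all of {a, b, c, d, e, f}; (ii) for each edge, some bag contains both endpoints; (iii) the bags containing any fixed vertex form a subtree. All hold, so the decomposition is valid with width 4 − 1 = 3.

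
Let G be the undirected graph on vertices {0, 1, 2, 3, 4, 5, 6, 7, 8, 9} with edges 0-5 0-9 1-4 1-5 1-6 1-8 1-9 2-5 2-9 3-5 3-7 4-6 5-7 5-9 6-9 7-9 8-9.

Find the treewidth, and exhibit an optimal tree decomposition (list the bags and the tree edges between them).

Treewidth 2.
Bags: B1 = {1, 5, 9}  B2 = {2, 5, 9}  B3 = {5, 7, 9}  B4 = {1, 6, 9}  B5 = {0, 5, 9}  B6 = {3, 5, 7}  B7 = {1, 8, 9}  B8 = {1, 4, 6}
Tree: B1–B2, B1–B3, B1–B4, B3–B5, B3–B6, B4–B7, B4–B8

Every bag has size at most 3, so the width is 3 − 1 = 2 and tw(G) ≤ 2. Conversely, {1, 8, 9} is a clique of size 3, and the vertices of any clique must share a bag in every tree decomposition; so some bag has ≥ 3 vertices and tw(G) ≥ 2. Hence tw(G) = 2 exactly.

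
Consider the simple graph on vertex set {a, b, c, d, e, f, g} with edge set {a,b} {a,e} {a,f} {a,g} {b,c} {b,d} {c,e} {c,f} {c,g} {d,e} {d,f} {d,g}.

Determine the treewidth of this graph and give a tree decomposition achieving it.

Each bag holds 4 vertices, so the decomposition has width 3, which upper-bounds the treewidth. For the lower bound: the 4 vertex sets {b,c}, {a,f}, {d}, {g} are disjoint, each induces a connected subgraph, and every pair is joined by at least one edge of G. Contracting each set to a single vertex therefore yields K_{4} as a minor, and since treewidth is minor-monotone, tw(G) ≥ tw(K_{4}) = 3. The upper and lower bounds meet at 3, so that is the treewidth.

Treewidth 3.
Bags: B1 = {a, b, c, d}  B2 = {a, c, d, f}  B3 = {a, c, d, g}  B4 = {a, c, d, e}
Tree: B1–B2, B2–B3, B3–B4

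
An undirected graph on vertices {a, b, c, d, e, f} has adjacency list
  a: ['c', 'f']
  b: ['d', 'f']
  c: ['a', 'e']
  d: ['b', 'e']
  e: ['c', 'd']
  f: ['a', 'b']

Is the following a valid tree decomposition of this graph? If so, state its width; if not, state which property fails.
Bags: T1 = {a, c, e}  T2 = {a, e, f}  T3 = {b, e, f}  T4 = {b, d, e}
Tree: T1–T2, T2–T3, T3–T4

Yes; width 2.

Vertex coverage: the bags together contain {a, b, c, d, e, f}, the full vertex set. Edge coverage: each edge of G has both endpoints in at least one bag. Running intersection: for every vertex, the bags containing it form a connected subtree. All three properties hold, so this is a valid tree decomposition of width max|bag| − 1 = 2, and hence tw(G) ≤ 2.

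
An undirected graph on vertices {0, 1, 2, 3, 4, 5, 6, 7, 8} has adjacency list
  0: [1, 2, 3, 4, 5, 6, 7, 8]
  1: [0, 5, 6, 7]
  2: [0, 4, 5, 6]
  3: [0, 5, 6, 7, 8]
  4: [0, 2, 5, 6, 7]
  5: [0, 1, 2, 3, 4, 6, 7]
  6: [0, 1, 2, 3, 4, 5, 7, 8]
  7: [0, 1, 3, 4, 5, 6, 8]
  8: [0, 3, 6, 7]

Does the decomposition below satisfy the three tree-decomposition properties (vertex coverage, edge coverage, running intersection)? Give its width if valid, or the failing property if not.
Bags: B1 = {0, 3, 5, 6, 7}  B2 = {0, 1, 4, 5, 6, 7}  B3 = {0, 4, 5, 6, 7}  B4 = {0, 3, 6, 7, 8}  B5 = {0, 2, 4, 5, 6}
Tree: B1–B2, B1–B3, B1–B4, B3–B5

A tree decomposition must satisfy three properties: every vertex lies in some bag; for every edge, both endpoints lie together in some bag; and for every vertex, the bags containing it form a connected subtree. Here bags containing vertex 4 are not connected in the tree, so the decomposition is invalid.

No — bags containing vertex 4 are not connected in the tree.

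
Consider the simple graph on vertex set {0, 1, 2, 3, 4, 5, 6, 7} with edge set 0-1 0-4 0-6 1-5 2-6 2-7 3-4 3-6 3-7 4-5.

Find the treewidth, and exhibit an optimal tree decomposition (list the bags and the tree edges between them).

Treewidth 2.
One such decomposition:
Bags: B1 = {1, 4, 5}  B2 = {0, 1, 4}  B3 = {0, 3, 4}  B4 = {0, 3, 6}  B5 = {3, 6, 7}  B6 = {2, 6, 7}
Tree: B1–B2, B2–B3, B3–B4, B4–B5, B5–B6

Every bag has size at most 3, so the width is 3 − 1 = 2 and tw(G) ≤ 2. Since 5–1–0–4–5 is a cycle in G, G is not acyclic. Forests are exactly the graphs of treewidth ≤ 1, so tw(G) ≥ 2. Combining the bounds, tw(G) = 2.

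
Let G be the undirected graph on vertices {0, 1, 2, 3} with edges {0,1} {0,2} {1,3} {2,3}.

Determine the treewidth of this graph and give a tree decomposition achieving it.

Treewidth 2.
One such decomposition:
Bags: B1 = {0, 1, 2}  B2 = {1, 2, 3}
Tree: B1–B2

Each bag holds 3 vertices, so the decomposition has width 2, which upper-bounds the treewidth. The edges 1–0–2–3–1 form a cycle, so G is not a tree and its treewidth is at least 2. Therefore the treewidth is 2.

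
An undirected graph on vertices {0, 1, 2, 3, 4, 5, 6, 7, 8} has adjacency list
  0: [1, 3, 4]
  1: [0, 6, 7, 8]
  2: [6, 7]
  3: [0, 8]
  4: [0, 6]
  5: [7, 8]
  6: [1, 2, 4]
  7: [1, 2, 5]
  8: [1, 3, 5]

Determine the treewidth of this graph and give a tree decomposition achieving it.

Treewidth 3.
One such decomposition:
Bags: B1 = {3, 5, 7, 8}  B2 = {1, 3, 7, 8}  B3 = {0, 1, 3, 7}  B4 = {0, 1, 2, 7}  B5 = {0, 1, 2, 6}  B6 = {0, 2, 4, 6}
Tree: B1–B2, B2–B3, B3–B4, B4–B5, B5–B6

Every bag has size at most 4, so the width is 4 − 1 = 3 and tw(G) ≤ 3. For the lower bound: the 4 vertex sets {3,5,8}, {7}, {1}, {0,2,4,6} are disjoint, each induces a connected subgraph, and every pair is joined by at least one edge of G. Contracting each set to a single vertex therefore yields K_{4} as a minor, and since treewidth is minor-monotone, tw(G) ≥ tw(K_{4}) = 3. Hence tw(G) = 3 exactly.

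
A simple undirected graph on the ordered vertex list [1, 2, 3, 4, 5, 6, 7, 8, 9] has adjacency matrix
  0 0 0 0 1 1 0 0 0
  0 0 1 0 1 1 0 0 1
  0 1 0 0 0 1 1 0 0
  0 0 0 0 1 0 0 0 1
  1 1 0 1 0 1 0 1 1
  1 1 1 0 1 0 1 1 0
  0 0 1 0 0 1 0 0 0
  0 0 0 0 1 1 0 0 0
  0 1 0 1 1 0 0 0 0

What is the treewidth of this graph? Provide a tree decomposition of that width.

Every bag has size at most 3, so the width is 3 − 1 = 2 and tw(G) ≤ 2. On the other hand G contains the 3-clique {2, 3, 6}. A clique must lie in a single bag of any decomposition, so no decomposition can have width below 2. Combining the bounds, tw(G) = 2.

Treewidth 2.
One such decomposition:
Bags: B1 = {5, 6, 8}  B2 = {1, 5, 6}  B3 = {2, 5, 6}  B4 = {2, 3, 6}  B5 = {2, 5, 9}  B6 = {4, 5, 9}  B7 = {3, 6, 7}
Tree: B1–B2, B2–B3, B3–B4, B3–B5, B5–B6, B4–B7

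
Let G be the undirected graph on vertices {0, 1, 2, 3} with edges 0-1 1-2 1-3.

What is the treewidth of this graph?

1

A width-1 tree decomposition is:
Bags: B1 = {1, 2}  B2 = {0, 1}  B3 = {1, 3}
Tree: B1–B2, B1–B3
The largest bag has 2 vertices, giving width 1; this decomposition certifies tw(G) ≤ 1. Since G has at least one edge (e.g. 2–1), it is not an edgeless graph, so tw(G) ≥ 1. The upper and lower bounds meet at 1, so that is the treewidth.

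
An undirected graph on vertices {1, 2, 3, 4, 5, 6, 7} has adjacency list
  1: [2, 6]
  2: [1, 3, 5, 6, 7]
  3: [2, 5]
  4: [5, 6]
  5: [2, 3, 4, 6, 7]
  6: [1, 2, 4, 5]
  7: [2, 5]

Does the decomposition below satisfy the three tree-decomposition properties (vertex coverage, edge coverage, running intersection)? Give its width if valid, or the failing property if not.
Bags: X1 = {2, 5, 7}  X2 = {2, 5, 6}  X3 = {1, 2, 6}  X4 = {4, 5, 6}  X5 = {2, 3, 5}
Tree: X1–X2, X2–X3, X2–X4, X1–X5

Checking the three conditions: (i) the bags cover all of {1, 2, 3, 4, 5, 6, 7}; (ii) for each edge, some bag contains both endpoints; (iii) the bags containing any fixed vertex form a subtree. All hold, so the decomposition is valid with width 3 − 1 = 2.

Yes; width 2.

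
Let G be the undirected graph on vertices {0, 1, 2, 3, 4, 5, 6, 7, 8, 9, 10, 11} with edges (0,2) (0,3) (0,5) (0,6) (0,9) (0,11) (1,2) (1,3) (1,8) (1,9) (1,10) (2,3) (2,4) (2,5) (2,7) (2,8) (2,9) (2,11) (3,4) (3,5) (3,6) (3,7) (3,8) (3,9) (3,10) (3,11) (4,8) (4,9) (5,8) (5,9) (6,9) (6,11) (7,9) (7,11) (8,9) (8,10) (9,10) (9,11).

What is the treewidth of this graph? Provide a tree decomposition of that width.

Treewidth 4.
One optimal decomposition is:
Bags: B1 = {0, 2, 3, 9, 11}  B2 = {0, 2, 3, 5, 9}  B3 = {2, 3, 5, 8, 9}  B4 = {1, 2, 3, 8, 9}  B5 = {2, 3, 7, 9, 11}  B6 = {1, 3, 8, 9, 10}  B7 = {2, 3, 4, 8, 9}  B8 = {0, 3, 6, 9, 11}
Tree: B1–B2, B2–B3, B3–B4, B1–B5, B4–B6, B3–B7, B1–B8

Every bag has size at most 5, so the width is 5 − 1 = 4 and tw(G) ≤ 4. Conversely, {0, 2, 3, 9, 11} is a clique of size 5, and the vertices of any clique must share a bag in every tree decomposition; so some bag has ≥ 5 vertices and tw(G) ≥ 4. Combining the bounds, tw(G) = 4.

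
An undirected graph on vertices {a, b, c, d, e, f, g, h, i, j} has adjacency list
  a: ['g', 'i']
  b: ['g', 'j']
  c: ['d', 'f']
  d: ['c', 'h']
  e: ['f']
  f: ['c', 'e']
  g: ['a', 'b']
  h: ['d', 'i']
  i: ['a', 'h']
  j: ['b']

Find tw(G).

A width-1 tree decomposition is:
Bags: B1 = {e, f}  B2 = {c, f}  B3 = {c, d}  B4 = {d, h}  B5 = {h, i}  B6 = {a, i}  B7 = {a, g}  B8 = {b, g}  B9 = {b, j}
Tree: B1–B2, B2–B3, B3–B4, B4–B5, B5–B6, B6–B7, B7–B8, B8–B9
The largest bag has 2 vertices, giving width 1; this decomposition certifies tw(G) ≤ 1. Any graph with an edge has treewidth ≥ 1, and G has the edge e–f. Hence tw(G) = 1 exactly.

1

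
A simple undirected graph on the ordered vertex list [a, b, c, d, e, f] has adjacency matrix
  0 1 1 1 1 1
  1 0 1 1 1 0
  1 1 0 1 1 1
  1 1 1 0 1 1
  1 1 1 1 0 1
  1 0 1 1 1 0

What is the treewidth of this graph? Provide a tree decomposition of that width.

Each bag holds 5 vertices, so the decomposition has width 4, which upper-bounds the treewidth. Conversely, {a, c, d, e, f} is a clique of size 5, and the vertices of any clique must share a bag in every tree decomposition; so some bag has ≥ 5 vertices and tw(G) ≥ 4. Combining the bounds, tw(G) = 4.

Treewidth 4.
One optimal decomposition is:
Bags: B1 = {a, c, d, e, f}  B2 = {a, b, c, d, e}
Tree: B1–B2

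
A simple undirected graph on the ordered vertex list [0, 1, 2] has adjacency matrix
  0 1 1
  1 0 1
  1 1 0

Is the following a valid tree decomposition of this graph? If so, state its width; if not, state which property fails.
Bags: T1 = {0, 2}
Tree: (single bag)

A tree decomposition must satisfy three properties: every vertex lies in some bag; for every edge, both endpoints lie together in some bag; and for every vertex, the bags containing it form a connected subtree. Here vertex 1 appears in no bag, so the decomposition is invalid.

No — vertex 1 appears in no bag.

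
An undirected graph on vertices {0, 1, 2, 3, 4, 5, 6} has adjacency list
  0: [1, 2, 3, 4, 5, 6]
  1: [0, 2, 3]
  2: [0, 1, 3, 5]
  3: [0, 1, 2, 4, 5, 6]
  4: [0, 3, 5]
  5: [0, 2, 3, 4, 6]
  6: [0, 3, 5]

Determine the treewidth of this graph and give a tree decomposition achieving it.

Each bag holds 4 vertices, so the decomposition has width 3, which upper-bounds the treewidth. Conversely, {0, 1, 2, 3} is a clique of size 4, and the vertices of any clique must share a bag in every tree decomposition; so some bag has ≥ 4 vertices and tw(G) ≥ 3. Therefore the treewidth is 3.

Treewidth 3.
Bags: B1 = {0, 3, 4, 5}  B2 = {0, 2, 3, 5}  B3 = {0, 3, 5, 6}  B4 = {0, 1, 2, 3}
Tree: B1–B2, B1–B3, B2–B4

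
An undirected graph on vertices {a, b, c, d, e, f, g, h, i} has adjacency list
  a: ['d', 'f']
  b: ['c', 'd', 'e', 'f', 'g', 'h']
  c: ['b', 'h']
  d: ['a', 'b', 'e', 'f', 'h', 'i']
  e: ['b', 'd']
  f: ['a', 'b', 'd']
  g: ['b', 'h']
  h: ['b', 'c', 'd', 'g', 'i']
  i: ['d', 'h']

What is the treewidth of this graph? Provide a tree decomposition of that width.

The largest bag has 3 vertices, giving width 2; this decomposition certifies tw(G) ≤ 2. Conversely, {a, d, f} is a clique of size 3, and the vertices of any clique must share a bag in every tree decomposition; so some bag has ≥ 3 vertices and tw(G) ≥ 2. Combining the bounds, tw(G) = 2.

Treewidth 2.
One such decomposition:
Bags: B1 = {b, d, f}  B2 = {b, d, h}  B3 = {d, h, i}  B4 = {b, c, h}  B5 = {a, d, f}  B6 = {b, g, h}  B7 = {b, d, e}
Tree: B1–B2, B2–B3, B2–B4, B1–B5, B2–B6, B2–B7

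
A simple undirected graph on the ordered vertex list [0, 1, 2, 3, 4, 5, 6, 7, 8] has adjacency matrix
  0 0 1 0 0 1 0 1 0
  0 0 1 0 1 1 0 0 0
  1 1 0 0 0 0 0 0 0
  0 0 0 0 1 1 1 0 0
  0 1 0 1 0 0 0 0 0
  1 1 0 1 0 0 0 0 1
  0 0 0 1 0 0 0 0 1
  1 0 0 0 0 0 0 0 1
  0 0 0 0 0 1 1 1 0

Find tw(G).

3

A width-3 tree decomposition is:
Bags: B1 = {1, 3, 4, 6}  B2 = {1, 3, 5, 6}  B3 = {1, 5, 6, 8}  B4 = {1, 2, 5, 8}  B5 = {0, 2, 5, 8}  B6 = {0, 2, 7, 8}
Tree: B1–B2, B2–B3, B3–B4, B4–B5, B5–B6
Each bag holds 4 vertices, so the decomposition has width 3, which upper-bounds the treewidth. For the lower bound: the 4 vertex sets {3,4,6}, {1}, {5}, {0,2,7,8} are disjoint, each induces a connected subgraph, and every pair is joined by at least one edge of G. Contracting each set to a single vertex therefore yields K_{4} as a minor, and since treewidth is minor-monotone, tw(G) ≥ tw(K_{4}) = 3. Combining the bounds, tw(G) = 3.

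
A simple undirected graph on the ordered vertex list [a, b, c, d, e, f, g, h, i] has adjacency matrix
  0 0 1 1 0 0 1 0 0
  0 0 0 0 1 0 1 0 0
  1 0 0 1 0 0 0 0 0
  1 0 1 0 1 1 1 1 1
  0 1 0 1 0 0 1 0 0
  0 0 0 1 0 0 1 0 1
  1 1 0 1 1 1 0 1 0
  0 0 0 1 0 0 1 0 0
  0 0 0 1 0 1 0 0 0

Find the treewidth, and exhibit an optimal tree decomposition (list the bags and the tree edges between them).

The largest bag has 3 vertices, giving width 2; this decomposition certifies tw(G) ≤ 2. Conversely, {d, e, g} is a clique of size 3, and the vertices of any clique must share a bag in every tree decomposition; so some bag has ≥ 3 vertices and tw(G) ≥ 2. Therefore the treewidth is 2.

Treewidth 2.
One optimal decomposition is:
Bags: B1 = {d, f, g}  B2 = {d, f, i}  B3 = {d, g, h}  B4 = {a, d, g}  B5 = {d, e, g}  B6 = {a, c, d}  B7 = {b, e, g}
Tree: B1–B2, B1–B3, B3–B4, B1–B5, B4–B6, B5–B7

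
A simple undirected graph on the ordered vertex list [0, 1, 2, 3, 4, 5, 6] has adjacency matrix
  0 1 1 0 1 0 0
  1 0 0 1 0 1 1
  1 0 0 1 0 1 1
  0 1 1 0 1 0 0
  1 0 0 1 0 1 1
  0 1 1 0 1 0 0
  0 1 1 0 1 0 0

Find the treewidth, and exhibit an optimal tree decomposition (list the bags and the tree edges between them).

Every bag has size at most 4, so the width is 4 − 1 = 3 and tw(G) ≤ 3. For the lower bound: the 4 vertex sets {0,4}, {1,3}, {2}, {6} are disjoint, each induces a connected subgraph, and every pair is joined by at least one edge of G. Contracting each set to a single vertex therefore yields K_{4} as a minor, and since treewidth is minor-monotone, tw(G) ≥ tw(K_{4}) = 3. The upper and lower bounds meet at 3, so that is the treewidth.

Treewidth 3.
One optimal decomposition is:
Bags: B1 = {0, 1, 2, 4}  B2 = {1, 2, 3, 4}  B3 = {1, 2, 4, 6}  B4 = {1, 2, 4, 5}
Tree: B1–B2, B2–B3, B3–B4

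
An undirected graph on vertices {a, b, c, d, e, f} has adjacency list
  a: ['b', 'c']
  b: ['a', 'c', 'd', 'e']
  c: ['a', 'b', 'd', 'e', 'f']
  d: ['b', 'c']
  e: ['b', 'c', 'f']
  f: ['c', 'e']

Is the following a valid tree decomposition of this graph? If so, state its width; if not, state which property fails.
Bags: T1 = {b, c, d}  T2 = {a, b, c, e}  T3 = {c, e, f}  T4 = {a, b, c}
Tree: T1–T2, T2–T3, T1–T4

A tree decomposition must satisfy three properties: every vertex lies in some bag; for every edge, both endpoints lie together in some bag; and for every vertex, the bags containing it form a connected subtree. Here bags containing vertex a are not connected in the tree, so the decomposition is invalid.

No — bags containing vertex a are not connected in the tree.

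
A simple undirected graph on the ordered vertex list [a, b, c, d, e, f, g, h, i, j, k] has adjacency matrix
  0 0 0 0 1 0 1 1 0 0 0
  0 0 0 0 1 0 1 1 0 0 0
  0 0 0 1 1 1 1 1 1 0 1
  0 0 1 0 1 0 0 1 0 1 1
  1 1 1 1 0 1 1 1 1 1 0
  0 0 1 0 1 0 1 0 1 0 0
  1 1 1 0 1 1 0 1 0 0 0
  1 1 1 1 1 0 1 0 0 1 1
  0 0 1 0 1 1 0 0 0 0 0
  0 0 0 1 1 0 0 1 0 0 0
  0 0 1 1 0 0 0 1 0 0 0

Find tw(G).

3

A width-3 tree decomposition is:
Bags: B1 = {c, e, f, i}  B2 = {c, e, f, g}  B3 = {c, e, g, h}  B4 = {c, d, e, h}  B5 = {a, e, g, h}  B6 = {c, d, h, k}  B7 = {d, e, h, j}  B8 = {b, e, g, h}
Tree: B1–B2, B2–B3, B3–B4, B3–B5, B4–B6, B4–B7, B3–B8
The largest bag has 4 vertices, giving width 3; this decomposition certifies tw(G) ≤ 3. On the other hand G contains the 4-clique {d, e, h, j}. A clique must lie in a single bag of any decomposition, so no decomposition can have width below 3. Therefore the treewidth is 3.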